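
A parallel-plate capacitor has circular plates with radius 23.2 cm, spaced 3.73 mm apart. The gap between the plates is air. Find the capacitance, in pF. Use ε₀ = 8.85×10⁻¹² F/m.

A = π(23.2 cm)² = 0.169 m².
C = ε₀A/d = 8.85×10⁻¹² × 0.169 / 3.73×10⁻³ = 4.01×10⁻¹⁰ F.

401 pF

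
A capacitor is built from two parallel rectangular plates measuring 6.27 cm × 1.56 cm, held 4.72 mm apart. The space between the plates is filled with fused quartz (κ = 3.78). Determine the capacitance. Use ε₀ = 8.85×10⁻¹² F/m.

A = 6.27 × 1.56 cm² = 9.78×10⁻⁴ m².
C = κε₀A/d = 3.78 × 8.85×10⁻¹² × 9.78×10⁻⁴ / 4.72×10⁻³ = 6.93×10⁻¹² F.

6.93 pF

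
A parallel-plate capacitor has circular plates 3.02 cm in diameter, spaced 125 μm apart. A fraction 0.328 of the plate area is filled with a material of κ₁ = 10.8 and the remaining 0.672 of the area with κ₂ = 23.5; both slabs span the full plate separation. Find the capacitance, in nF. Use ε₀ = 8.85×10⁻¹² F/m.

C ≈ 0.981 nF

A = π(3.02/2 cm)² = 7.16×10⁻⁴ m².
Side-by-side slabs ⇒ two capacitors in parallel, each spanning the full gap.
C₁ = κ₁ε₀A₁/d = 10.8 × 8.85×10⁻¹² × 2.35×10⁻⁴ / 1.25×10⁻⁴ = 1.80×10⁻¹⁰ F.
C₂ = κ₂ε₀A₂/d = 23.5 × 8.85×10⁻¹² × 4.81×10⁻⁴ / 1.25×10⁻⁴ = 8.01×10⁻¹⁰ F.
C = C₁ + C₂ = 9.81×10⁻¹⁰ F.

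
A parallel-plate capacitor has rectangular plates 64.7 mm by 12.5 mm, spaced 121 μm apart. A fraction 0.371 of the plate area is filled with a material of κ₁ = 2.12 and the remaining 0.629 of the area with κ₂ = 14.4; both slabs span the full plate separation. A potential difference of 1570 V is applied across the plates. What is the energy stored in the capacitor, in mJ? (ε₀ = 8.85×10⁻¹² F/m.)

U ≈ 0.718 mJ

A = 64.7 × 12.5 mm² = 8.09×10⁻⁴ m².
Side-by-side slabs ⇒ two capacitors in parallel, each spanning the full gap.
C₁ = κ₁ε₀A₁/d = 2.12 × 8.85×10⁻¹² × 3.00×10⁻⁴ / 1.21×10⁻⁴ = 4.65×10⁻¹¹ F.
C₂ = κ₂ε₀A₂/d = 14.4 × 8.85×10⁻¹² × 5.09×10⁻⁴ / 1.21×10⁻⁴ = 5.36×10⁻¹⁰ F.
C = C₁ + C₂ = 5.82×10⁻¹⁰ F.
U = ½CV² = ½ × 5.82×10⁻¹⁰ × (1570)² = 7.18×10⁻⁴ J.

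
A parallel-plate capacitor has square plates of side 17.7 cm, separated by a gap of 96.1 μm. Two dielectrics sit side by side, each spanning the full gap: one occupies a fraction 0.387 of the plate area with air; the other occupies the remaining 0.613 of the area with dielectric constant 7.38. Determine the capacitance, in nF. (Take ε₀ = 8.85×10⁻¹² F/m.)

A = (17.7 cm)² = 3.13×10⁻² m².
Side-by-side slabs ⇒ two capacitors in parallel, each spanning the full gap.
C₁ = κ₁ε₀A₁/d = 1.00 × 8.85×10⁻¹² × 1.21×10⁻² / 9.61×10⁻⁵ = 1.12×10⁻⁹ F.
C₂ = κ₂ε₀A₂/d = 7.38 × 8.85×10⁻¹² × 1.92×10⁻² / 9.61×10⁻⁵ = 1.31×10⁻⁸ F.
C = C₁ + C₂ = 1.42×10⁻⁸ F.

C ≈ 14.2 nF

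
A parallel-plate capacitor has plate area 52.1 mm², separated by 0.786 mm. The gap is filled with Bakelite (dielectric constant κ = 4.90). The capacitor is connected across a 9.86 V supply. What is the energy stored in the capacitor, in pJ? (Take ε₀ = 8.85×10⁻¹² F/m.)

140 pJ

A = 52.1 mm² = 5.21×10⁻⁵ m².
C = κε₀A/d = 4.90 × 8.85×10⁻¹² × 5.21×10⁻⁵ / 7.86×10⁻⁴ = 2.87×10⁻¹² F.
U = ½CV² = ½ × 2.87×10⁻¹² × (9.86)² = 1.40×10⁻¹⁰ J.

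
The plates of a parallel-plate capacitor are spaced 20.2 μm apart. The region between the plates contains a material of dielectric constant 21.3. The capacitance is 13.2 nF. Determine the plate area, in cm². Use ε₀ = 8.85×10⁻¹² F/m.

14.1 cm²

A = Cd/(κε₀) = 1.32×10⁻⁸ × 2.02×10⁻⁵ / (21.3 × 8.85×10⁻¹²) = 1.41×10⁻³ m².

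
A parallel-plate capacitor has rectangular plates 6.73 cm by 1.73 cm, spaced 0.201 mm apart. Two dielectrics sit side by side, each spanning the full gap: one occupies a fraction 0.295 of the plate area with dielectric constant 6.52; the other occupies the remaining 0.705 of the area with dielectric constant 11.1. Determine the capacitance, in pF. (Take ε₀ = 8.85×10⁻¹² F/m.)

A = 6.73 × 1.73 cm² = 1.16×10⁻³ m².
Side-by-side slabs ⇒ two capacitors in parallel, each spanning the full gap.
C₁ = κ₁ε₀A₁/d = 6.52 × 8.85×10⁻¹² × 3.43×10⁻⁴ / 2.01×10⁻⁴ = 9.86×10⁻¹¹ F.
C₂ = κ₂ε₀A₂/d = 11.1 × 8.85×10⁻¹² × 8.21×10⁻⁴ / 2.01×10⁻⁴ = 4.01×10⁻¹⁰ F.
C = C₁ + C₂ = 5.00×10⁻¹⁰ F.

500 pF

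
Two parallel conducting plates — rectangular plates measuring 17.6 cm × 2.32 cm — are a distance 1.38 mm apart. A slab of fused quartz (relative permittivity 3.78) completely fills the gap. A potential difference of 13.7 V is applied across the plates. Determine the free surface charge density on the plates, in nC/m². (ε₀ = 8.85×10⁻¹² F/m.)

332 nC/m²

A = 17.6 × 2.32 cm² = 4.08×10⁻³ m².
C = κε₀A/d = 3.78 × 8.85×10⁻¹² × 4.08×10⁻³ / 1.38×10⁻³ = 9.90×10⁻¹¹ F.
σ = Q/A = CV/A = 9.90×10⁻¹¹ × 13.7 / 4.08×10⁻³ = 3.32×10⁻⁷ C/m².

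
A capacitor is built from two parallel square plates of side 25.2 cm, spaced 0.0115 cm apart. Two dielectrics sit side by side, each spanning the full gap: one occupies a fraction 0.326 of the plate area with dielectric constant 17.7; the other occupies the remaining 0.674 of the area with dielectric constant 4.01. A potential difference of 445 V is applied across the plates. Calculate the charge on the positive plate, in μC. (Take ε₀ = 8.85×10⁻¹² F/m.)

18.4 μC

A = (25.2 cm)² = 6.35×10⁻² m².
Side-by-side slabs ⇒ two capacitors in parallel, each spanning the full gap.
C₁ = κ₁ε₀A₁/d = 17.7 × 8.85×10⁻¹² × 2.07×10⁻² / 1.15×10⁻⁴ = 2.82×10⁻⁸ F.
C₂ = κ₂ε₀A₂/d = 4.01 × 8.85×10⁻¹² × 4.28×10⁻² / 1.15×10⁻⁴ = 1.32×10⁻⁸ F.
C = C₁ + C₂ = 4.14×10⁻⁸ F.
Q = CV = 4.14×10⁻⁸ × 445 = 1.84×10⁻⁵ C.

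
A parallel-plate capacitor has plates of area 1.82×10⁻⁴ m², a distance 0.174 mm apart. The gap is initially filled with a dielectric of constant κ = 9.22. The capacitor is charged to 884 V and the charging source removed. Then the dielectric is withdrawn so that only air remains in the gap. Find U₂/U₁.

Isolated ⇒ Q is held fixed.
C₂ = 0.108 C₁ and U = Q²/(2C), so U₂/U₁ = C₁/C₂ = 9.22.

U₂/U₁ ≈ 9.22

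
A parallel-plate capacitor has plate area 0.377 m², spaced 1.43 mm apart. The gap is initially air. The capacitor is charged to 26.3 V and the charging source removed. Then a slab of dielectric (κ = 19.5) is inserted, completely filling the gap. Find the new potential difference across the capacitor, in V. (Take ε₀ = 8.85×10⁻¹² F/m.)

Initially C₁ = ε₀A/d = 8.85×10⁻¹² × 0.377 / 1.43×10⁻³ = 2.33×10⁻⁹ F.
V₁ = 26.3 V.
Isolated ⇒ Q is held fixed. C₂ = 19.5 C₁ and V = Q/C, so V₂/V₁ = C₁/C₂ = 0.0513.
V₂ = 0.0513 × 26.3 = 1.35 V.

V ≈ 1.35 V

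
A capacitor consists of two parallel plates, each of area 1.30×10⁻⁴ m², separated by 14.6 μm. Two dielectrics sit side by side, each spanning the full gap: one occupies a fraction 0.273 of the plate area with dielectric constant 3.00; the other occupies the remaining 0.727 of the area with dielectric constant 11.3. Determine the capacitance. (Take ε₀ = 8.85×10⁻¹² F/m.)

Side-by-side slabs ⇒ two capacitors in parallel, each spanning the full gap.
C₁ = κ₁ε₀A₁/d = 3.00 × 8.85×10⁻¹² × 3.55×10⁻⁵ / 1.46×10⁻⁵ = 6.45×10⁻¹¹ F.
C₂ = κ₂ε₀A₂/d = 11.3 × 8.85×10⁻¹² × 9.45×10⁻⁵ / 1.46×10⁻⁵ = 6.47×10⁻¹⁰ F.
C = C₁ + C₂ = 7.12×10⁻¹⁰ F.

0.712 nF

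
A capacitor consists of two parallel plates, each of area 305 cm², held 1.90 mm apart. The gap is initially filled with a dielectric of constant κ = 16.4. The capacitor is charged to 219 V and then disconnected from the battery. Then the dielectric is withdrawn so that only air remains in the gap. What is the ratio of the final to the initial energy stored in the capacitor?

Isolated ⇒ Q is held fixed.
C₂ = 0.0610 C₁ and U = Q²/(2C), so U₂/U₁ = C₁/C₂ = 16.4.

16.4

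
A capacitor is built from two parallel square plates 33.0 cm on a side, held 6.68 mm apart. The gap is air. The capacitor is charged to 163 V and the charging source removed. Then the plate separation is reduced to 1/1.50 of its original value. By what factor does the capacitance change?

C₂/C₁ ≈ 1.50

C = ε₀A/d scales as 1/d, so C₂/C₁ = d₁/d₂ = 1.50.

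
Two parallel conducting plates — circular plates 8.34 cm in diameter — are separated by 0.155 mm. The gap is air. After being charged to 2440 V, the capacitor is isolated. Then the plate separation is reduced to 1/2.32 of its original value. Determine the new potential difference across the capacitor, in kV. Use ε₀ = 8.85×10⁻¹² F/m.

V ≈ 1.05 kV

A = π(8.34/2 cm)² = 5.46×10⁻³ m².
Initially C₁ = ε₀A/d = 8.85×10⁻¹² × 5.46×10⁻³ / 1.55×10⁻⁴ = 3.12×10⁻¹⁰ F.
V₁ = 2.44×10³ V.
Isolated ⇒ Q is held fixed. C₂ = 2.32 C₁ and V = Q/C, so V₂/V₁ = C₁/C₂ = 0.431.
V₂ = 0.431 × 2.44×10³ = 1.05×10³ V.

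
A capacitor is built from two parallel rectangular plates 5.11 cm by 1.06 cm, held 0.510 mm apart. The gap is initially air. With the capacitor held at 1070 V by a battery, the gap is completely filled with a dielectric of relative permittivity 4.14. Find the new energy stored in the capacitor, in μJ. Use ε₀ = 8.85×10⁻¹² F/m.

22.3 μJ

A = 5.11 × 1.06 cm² = 5.42×10⁻⁴ m².
Initially C₁ = ε₀A/d = 8.85×10⁻¹² × 5.42×10⁻⁴ / 5.10×10⁻⁴ = 9.40×10⁻¹² F.
U₁ = 5.38×10⁻⁶ J.
Battery connected ⇒ V is held fixed. C₂ = 4.14 C₁ and U = ½CV², so U₂/U₁ = C₂/C₁ = 4.14.
U₂ = 4.14 × 5.38×10⁻⁶ = 2.23×10⁻⁵ J.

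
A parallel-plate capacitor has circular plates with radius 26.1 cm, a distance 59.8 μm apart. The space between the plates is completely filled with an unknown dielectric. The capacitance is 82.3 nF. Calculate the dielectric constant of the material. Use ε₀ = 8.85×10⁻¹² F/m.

2.60

A = π(26.1 cm)² = 0.214 m².
κ = Cd/(ε₀A) = 8.23×10⁻⁸ × 5.98×10⁻⁵ / (8.85×10⁻¹² × 0.214) = 2.60.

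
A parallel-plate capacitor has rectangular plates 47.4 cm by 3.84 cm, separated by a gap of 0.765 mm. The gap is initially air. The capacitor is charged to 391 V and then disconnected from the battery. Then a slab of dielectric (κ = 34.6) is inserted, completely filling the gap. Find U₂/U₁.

Isolated ⇒ Q is held fixed.
C₂ = 34.6 C₁ and U = Q²/(2C), so U₂/U₁ = C₁/C₂ = 0.0289.

0.0289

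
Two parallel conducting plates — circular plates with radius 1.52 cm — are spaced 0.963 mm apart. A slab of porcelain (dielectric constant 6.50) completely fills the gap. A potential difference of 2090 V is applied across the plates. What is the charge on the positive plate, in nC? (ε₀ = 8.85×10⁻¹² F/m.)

A = π(1.52 cm)² = 7.26×10⁻⁴ m².
C = κε₀A/d = 6.50 × 8.85×10⁻¹² × 7.26×10⁻⁴ / 9.63×10⁻⁴ = 4.34×10⁻¹¹ F.
Q = CV = 4.34×10⁻¹¹ × 2090 = 9.06×10⁻⁸ C.

Q ≈ 90.6 nC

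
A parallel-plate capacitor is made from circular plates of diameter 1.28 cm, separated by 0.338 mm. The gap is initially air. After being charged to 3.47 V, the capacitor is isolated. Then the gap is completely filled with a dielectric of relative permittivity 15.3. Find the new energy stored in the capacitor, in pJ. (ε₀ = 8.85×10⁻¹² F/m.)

U ≈ 1.33 pJ

A = π(1.28/2 cm)² = 1.29×10⁻⁴ m².
Initially C₁ = ε₀A/d = 8.85×10⁻¹² × 1.29×10⁻⁴ / 3.38×10⁻⁴ = 3.37×10⁻¹² F.
U₁ = 2.03×10⁻¹¹ J.
Isolated ⇒ Q is held fixed. C₂ = 15.3 C₁ and U = Q²/(2C), so U₂/U₁ = C₁/C₂ = 0.0654.
U₂ = 0.0654 × 2.03×10⁻¹¹ = 1.33×10⁻¹² J.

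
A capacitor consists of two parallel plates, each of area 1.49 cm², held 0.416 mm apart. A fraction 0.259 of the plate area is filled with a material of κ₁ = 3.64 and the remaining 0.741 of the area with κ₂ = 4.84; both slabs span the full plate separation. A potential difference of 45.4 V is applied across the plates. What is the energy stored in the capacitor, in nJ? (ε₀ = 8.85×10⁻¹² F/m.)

14.8 nJ

A = 1.49 cm² = 1.49×10⁻⁴ m².
Side-by-side slabs ⇒ two capacitors in parallel, each spanning the full gap.
C₁ = κ₁ε₀A₁/d = 3.64 × 8.85×10⁻¹² × 3.86×10⁻⁵ / 4.16×10⁻⁴ = 2.99×10⁻¹² F.
C₂ = κ₂ε₀A₂/d = 4.84 × 8.85×10⁻¹² × 1.10×10⁻⁴ / 4.16×10⁻⁴ = 1.14×10⁻¹¹ F.
C = C₁ + C₂ = 1.44×10⁻¹¹ F.
U = ½CV² = ½ × 1.44×10⁻¹¹ × (45.4)² = 1.48×10⁻⁸ J.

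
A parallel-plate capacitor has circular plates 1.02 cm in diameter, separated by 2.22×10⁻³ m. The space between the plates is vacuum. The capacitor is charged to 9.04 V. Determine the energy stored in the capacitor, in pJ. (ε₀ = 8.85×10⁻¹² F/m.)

U ≈ 13.3 pJ

A = π(1.02/2 cm)² = 8.17×10⁻⁵ m².
C = ε₀A/d = 8.85×10⁻¹² × 8.17×10⁻⁵ / 2.22×10⁻³ = 3.26×10⁻¹³ F.
U = ½CV² = ½ × 3.26×10⁻¹³ × (9.04)² = 1.33×10⁻¹¹ J.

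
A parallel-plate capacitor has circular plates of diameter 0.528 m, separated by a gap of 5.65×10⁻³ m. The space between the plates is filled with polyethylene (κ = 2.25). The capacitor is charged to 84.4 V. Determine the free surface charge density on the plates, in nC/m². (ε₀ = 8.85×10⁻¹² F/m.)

A = π(0.528/2 m)² = 0.219 m².
C = κε₀A/d = 2.25 × 8.85×10⁻¹² × 0.219 / 5.65×10⁻³ = 7.72×10⁻¹⁰ F.
σ = Q/A = CV/A = 7.72×10⁻¹⁰ × 84.4 / 0.219 = 2.97×10⁻⁷ C/m².

297 nC/m²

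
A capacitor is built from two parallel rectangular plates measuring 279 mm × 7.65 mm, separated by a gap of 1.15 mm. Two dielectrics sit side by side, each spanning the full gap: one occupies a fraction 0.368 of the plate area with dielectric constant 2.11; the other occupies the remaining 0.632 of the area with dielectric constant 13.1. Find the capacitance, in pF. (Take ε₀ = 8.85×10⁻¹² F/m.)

C ≈ 149 pF

A = 279 × 7.65 mm² = 2.13×10⁻³ m².
Side-by-side slabs ⇒ two capacitors in parallel, each spanning the full gap.
C₁ = κ₁ε₀A₁/d = 2.11 × 8.85×10⁻¹² × 7.85×10⁻⁴ / 1.15×10⁻³ = 1.28×10⁻¹¹ F.
C₂ = κ₂ε₀A₂/d = 13.1 × 8.85×10⁻¹² × 1.35×10⁻³ / 1.15×10⁻³ = 1.36×10⁻¹⁰ F.
C = C₁ + C₂ = 1.49×10⁻¹⁰ F.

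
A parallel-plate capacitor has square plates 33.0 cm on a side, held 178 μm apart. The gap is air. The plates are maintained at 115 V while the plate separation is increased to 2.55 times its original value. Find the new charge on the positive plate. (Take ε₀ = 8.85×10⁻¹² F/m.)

A = (33.0 cm)² = 0.109 m².
Initially C₁ = ε₀A/d = 8.85×10⁻¹² × 0.109 / 1.78×10⁻⁴ = 5.41×10⁻⁹ F.
Q₁ = 6.23×10⁻⁷ C.
Battery connected ⇒ V is held fixed. C₂ = 0.392 C₁ and Q = CV, so Q₂/Q₁ = C₂/C₁ = 0.392.
Q₂ = 0.392 × 6.23×10⁻⁷ = 2.44×10⁻⁷ C.

Q ≈ 244 nC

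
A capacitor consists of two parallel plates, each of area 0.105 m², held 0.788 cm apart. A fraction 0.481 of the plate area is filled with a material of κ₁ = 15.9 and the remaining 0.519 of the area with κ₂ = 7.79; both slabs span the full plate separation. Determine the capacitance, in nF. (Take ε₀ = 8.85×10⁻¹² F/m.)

Side-by-side slabs ⇒ two capacitors in parallel, each spanning the full gap.
C₁ = κ₁ε₀A₁/d = 15.9 × 8.85×10⁻¹² × 5.05×10⁻² / 7.88×10⁻³ = 9.02×10⁻¹⁰ F.
C₂ = κ₂ε₀A₂/d = 7.79 × 8.85×10⁻¹² × 5.45×10⁻² / 7.88×10⁻³ = 4.77×10⁻¹⁰ F.
C = C₁ + C₂ = 1.38×10⁻⁹ F.

C ≈ 1.38 nF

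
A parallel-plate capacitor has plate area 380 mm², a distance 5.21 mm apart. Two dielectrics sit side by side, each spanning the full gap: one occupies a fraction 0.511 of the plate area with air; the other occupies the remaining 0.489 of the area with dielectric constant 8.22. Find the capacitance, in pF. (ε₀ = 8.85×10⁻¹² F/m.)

A = 380 mm² = 3.80×10⁻⁴ m².
Side-by-side slabs ⇒ two capacitors in parallel, each spanning the full gap.
C₁ = κ₁ε₀A₁/d = 1.00 × 8.85×10⁻¹² × 1.94×10⁻⁴ / 5.21×10⁻³ = 3.30×10⁻¹³ F.
C₂ = κ₂ε₀A₂/d = 8.22 × 8.85×10⁻¹² × 1.86×10⁻⁴ / 5.21×10⁻³ = 2.59×10⁻¹² F.
C = C₁ + C₂ = 2.92×10⁻¹² F.

C ≈ 2.92 pF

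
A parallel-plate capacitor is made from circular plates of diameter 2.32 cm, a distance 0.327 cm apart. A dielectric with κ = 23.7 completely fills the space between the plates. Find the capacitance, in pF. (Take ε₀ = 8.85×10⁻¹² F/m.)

A = π(2.32/2 cm)² = 4.23×10⁻⁴ m².
C = κε₀A/d = 23.7 × 8.85×10⁻¹² × 4.23×10⁻⁴ / 3.27×10⁻³ = 2.71×10⁻¹¹ F.

27.1 pF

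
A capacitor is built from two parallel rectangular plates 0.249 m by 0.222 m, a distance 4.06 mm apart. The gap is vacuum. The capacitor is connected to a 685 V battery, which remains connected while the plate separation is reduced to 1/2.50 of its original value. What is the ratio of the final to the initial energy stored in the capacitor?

U₂/U₁ ≈ 2.50

Battery connected ⇒ V is held fixed.
C₂ = 2.50 C₁ and U = ½CV², so U₂/U₁ = C₂/C₁ = 2.50.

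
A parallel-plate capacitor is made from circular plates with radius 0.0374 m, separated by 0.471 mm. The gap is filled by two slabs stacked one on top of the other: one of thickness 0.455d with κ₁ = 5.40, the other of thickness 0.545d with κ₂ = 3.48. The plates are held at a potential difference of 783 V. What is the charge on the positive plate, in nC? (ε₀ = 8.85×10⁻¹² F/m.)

268 nC

A = π(0.0374 m)² = 4.39×10⁻³ m².
Stacked slabs ⇒ two capacitors in series, each with the full plate area.
C₁ = κ₁ε₀A/d₁ = 5.40 × 8.85×10⁻¹² × 4.39×10⁻³ / 2.14×10⁻⁴ = 9.80×10⁻¹⁰ F.
C₂ = κ₂ε₀A/d₂ = 3.48 × 8.85×10⁻¹² × 4.39×10⁻³ / 2.57×10⁻⁴ = 5.27×10⁻¹⁰ F.
C = (1/C₁ + 1/C₂)⁻¹ = 3.43×10⁻¹⁰ F.
Q = CV = 3.43×10⁻¹⁰ × 783 = 2.68×10⁻⁷ C.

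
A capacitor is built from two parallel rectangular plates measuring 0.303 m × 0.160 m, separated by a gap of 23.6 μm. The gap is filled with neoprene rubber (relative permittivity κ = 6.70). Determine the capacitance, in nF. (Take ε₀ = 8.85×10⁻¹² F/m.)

A = 0.303 × 0.160 m² = 4.85×10⁻² m².
C = κε₀A/d = 6.70 × 8.85×10⁻¹² × 4.85×10⁻² / 2.36×10⁻⁵ = 1.22×10⁻⁷ F.

C ≈ 122 nF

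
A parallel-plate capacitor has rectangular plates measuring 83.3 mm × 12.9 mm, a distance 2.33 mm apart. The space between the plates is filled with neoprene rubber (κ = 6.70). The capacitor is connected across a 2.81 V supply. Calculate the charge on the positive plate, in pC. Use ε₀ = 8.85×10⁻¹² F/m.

A = 83.3 × 12.9 mm² = 1.07×10⁻³ m².
C = κε₀A/d = 6.70 × 8.85×10⁻¹² × 1.07×10⁻³ / 2.33×10⁻³ = 2.73×10⁻¹¹ F.
Q = CV = 2.73×10⁻¹¹ × 2.81 = 7.68×10⁻¹¹ C.

76.8 pC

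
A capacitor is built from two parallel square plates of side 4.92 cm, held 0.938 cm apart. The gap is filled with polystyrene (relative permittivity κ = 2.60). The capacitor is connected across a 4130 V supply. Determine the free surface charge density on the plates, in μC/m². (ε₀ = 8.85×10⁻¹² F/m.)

A = (4.92 cm)² = 2.42×10⁻³ m².
C = κε₀A/d = 2.60 × 8.85×10⁻¹² × 2.42×10⁻³ / 9.38×10⁻³ = 5.94×10⁻¹² F.
σ = Q/A = CV/A = 5.94×10⁻¹² × 4130 / 2.42×10⁻³ = 1.01×10⁻⁵ C/m².

σ ≈ 10.1 μC/m²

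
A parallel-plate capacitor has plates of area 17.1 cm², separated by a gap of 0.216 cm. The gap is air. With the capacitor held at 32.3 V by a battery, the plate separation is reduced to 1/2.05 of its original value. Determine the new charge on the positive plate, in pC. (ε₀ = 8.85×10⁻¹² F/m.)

Q ≈ 464 pC

A = 17.1 cm² = 1.71×10⁻³ m².
Initially C₁ = ε₀A/d = 8.85×10⁻¹² × 1.71×10⁻³ / 2.16×10⁻³ = 7.01×10⁻¹² F.
Q₁ = 2.26×10⁻¹⁰ C.
Battery connected ⇒ V is held fixed. C₂ = 2.05 C₁ and Q = CV, so Q₂/Q₁ = C₂/C₁ = 2.05.
Q₂ = 2.05 × 2.26×10⁻¹⁰ = 4.64×10⁻¹⁰ C.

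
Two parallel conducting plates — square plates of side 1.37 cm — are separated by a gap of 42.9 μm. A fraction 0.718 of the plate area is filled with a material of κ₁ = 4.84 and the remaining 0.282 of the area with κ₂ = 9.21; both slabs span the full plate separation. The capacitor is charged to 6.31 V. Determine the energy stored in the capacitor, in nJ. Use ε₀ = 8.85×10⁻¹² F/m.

A = (1.37 cm)² = 1.88×10⁻⁴ m².
Side-by-side slabs ⇒ two capacitors in parallel, each spanning the full gap.
C₁ = κ₁ε₀A₁/d = 4.84 × 8.85×10⁻¹² × 1.35×10⁻⁴ / 4.29×10⁻⁵ = 1.35×10⁻¹⁰ F.
C₂ = κ₂ε₀A₂/d = 9.21 × 8.85×10⁻¹² × 5.29×10⁻⁵ / 4.29×10⁻⁵ = 1.01×10⁻¹⁰ F.
C = C₁ + C₂ = 2.35×10⁻¹⁰ F.
U = ½CV² = ½ × 2.35×10⁻¹⁰ × (6.31)² = 4.68×10⁻⁹ J.

U ≈ 4.68 nJ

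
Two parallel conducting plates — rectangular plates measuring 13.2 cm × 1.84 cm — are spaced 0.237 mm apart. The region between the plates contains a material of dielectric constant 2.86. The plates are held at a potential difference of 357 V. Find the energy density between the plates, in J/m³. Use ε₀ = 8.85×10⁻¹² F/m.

E = V/d = 357 / 2.37×10⁻⁴ = 1.51×10⁶ V/m.
u = ½κε₀E² = ½ × 2.86 × 8.85×10⁻¹² × (1.51×10⁶)² = 28.7 J/m³.

u ≈ 28.7 J/m³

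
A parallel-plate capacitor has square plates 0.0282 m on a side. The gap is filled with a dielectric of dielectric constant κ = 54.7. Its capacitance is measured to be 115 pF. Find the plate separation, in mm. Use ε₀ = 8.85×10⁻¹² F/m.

d ≈ 3.35 mm

A = (0.0282 m)² = 7.95×10⁻⁴ m².
d = κε₀A/C = 54.7 × 8.85×10⁻¹² × 7.95×10⁻⁴ / 1.15×10⁻¹⁰ = 3.35×10⁻³ m.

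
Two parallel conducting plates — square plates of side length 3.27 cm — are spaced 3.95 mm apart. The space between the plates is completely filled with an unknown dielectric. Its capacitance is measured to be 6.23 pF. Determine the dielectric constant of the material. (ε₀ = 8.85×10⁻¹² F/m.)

A = (3.27 cm)² = 1.07×10⁻³ m².
κ = Cd/(ε₀A) = 6.23×10⁻¹² × 3.95×10⁻³ / (8.85×10⁻¹² × 1.07×10⁻³) = 2.60.

κ ≈ 2.60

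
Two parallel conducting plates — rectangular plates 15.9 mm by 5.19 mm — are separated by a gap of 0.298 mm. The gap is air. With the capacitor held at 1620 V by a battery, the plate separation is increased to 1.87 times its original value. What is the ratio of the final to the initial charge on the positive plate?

0.535

Battery connected ⇒ V is held fixed.
C₂ = 0.535 C₁ and Q = CV, so Q₂/Q₁ = C₂/C₁ = 0.535.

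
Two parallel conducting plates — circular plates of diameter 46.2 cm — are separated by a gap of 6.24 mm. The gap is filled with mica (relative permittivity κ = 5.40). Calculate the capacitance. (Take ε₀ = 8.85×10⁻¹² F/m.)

C ≈ 1.28 nF

A = π(46.2/2 cm)² = 0.168 m².
C = κε₀A/d = 5.40 × 8.85×10⁻¹² × 0.168 / 6.24×10⁻³ = 1.28×10⁻⁹ F.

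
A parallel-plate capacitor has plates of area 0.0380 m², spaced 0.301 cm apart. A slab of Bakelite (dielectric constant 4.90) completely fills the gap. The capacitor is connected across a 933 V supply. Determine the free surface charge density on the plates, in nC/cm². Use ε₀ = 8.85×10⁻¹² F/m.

C = κε₀A/d = 4.90 × 8.85×10⁻¹² × 3.80×10⁻² / 3.01×10⁻³ = 5.47×10⁻¹⁰ F.
σ = Q/A = CV/A = 5.47×10⁻¹⁰ × 933 / 3.80×10⁻² = 1.34×10⁻⁵ C/m².

σ ≈ 1.34 nC/cm²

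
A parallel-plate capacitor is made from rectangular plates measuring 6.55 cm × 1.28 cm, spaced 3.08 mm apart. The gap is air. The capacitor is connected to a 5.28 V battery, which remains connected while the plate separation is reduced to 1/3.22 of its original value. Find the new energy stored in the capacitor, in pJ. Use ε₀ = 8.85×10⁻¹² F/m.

A = 6.55 × 1.28 cm² = 8.38×10⁻⁴ m².
Initially C₁ = ε₀A/d = 8.85×10⁻¹² × 8.38×10⁻⁴ / 3.08×10⁻³ = 2.41×10⁻¹² F.
U₁ = 3.36×10⁻¹¹ J.
Battery connected ⇒ V is held fixed. C₂ = 3.22 C₁ and U = ½CV², so U₂/U₁ = C₂/C₁ = 3.22.
U₂ = 3.22 × 3.36×10⁻¹¹ = 1.08×10⁻¹⁰ J.

108 pJ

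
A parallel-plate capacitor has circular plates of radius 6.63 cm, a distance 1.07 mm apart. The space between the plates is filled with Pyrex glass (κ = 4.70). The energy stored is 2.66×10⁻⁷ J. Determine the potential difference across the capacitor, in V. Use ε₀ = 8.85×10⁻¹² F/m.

A = π(6.63 cm)² = 1.38×10⁻² m².
C = κε₀A/d = 4.70 × 8.85×10⁻¹² × 1.38×10⁻² / 1.07×10⁻³ = 5.37×10⁻¹⁰ F.
V = √(2U/C) = √(2 × 2.66×10⁻⁷ / 5.37×10⁻¹⁰) = 31.5 V.

31.5 V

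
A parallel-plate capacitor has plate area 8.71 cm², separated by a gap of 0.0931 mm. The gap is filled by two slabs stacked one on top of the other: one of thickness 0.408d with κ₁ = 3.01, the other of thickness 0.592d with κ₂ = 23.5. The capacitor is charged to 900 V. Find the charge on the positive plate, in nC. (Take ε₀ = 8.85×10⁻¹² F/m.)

464 nC

A = 8.71 cm² = 8.71×10⁻⁴ m².
Stacked slabs ⇒ two capacitors in series, each with the full plate area.
C₁ = κ₁ε₀A/d₁ = 3.01 × 8.85×10⁻¹² × 8.71×10⁻⁴ / 3.80×10⁻⁵ = 6.11×10⁻¹⁰ F.
C₂ = κ₂ε₀A/d₂ = 23.5 × 8.85×10⁻¹² × 8.71×10⁻⁴ / 5.51×10⁻⁵ = 3.29×10⁻⁹ F.
C = (1/C₁ + 1/C₂)⁻¹ = 5.15×10⁻¹⁰ F.
Q = CV = 5.15×10⁻¹⁰ × 900 = 4.64×10⁻⁷ C.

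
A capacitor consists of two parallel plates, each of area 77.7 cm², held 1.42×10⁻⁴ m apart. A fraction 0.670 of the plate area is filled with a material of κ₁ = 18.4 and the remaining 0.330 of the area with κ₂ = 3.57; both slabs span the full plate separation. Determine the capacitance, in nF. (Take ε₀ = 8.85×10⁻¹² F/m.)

6.54 nF

A = 77.7 cm² = 7.77×10⁻³ m².
Side-by-side slabs ⇒ two capacitors in parallel, each spanning the full gap.
C₁ = κ₁ε₀A₁/d = 18.4 × 8.85×10⁻¹² × 5.21×10⁻³ / 1.42×10⁻⁴ = 5.97×10⁻⁹ F.
C₂ = κ₂ε₀A₂/d = 3.57 × 8.85×10⁻¹² × 2.56×10⁻³ / 1.42×10⁻⁴ = 5.71×10⁻¹⁰ F.
C = C₁ + C₂ = 6.54×10⁻⁹ F.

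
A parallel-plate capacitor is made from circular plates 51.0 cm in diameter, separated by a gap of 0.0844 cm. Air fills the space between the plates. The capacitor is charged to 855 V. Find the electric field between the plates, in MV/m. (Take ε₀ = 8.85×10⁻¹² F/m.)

E = V/d = 855 / 8.44×10⁻⁴ = 1.01×10⁶ V/m.

1.01 MV/m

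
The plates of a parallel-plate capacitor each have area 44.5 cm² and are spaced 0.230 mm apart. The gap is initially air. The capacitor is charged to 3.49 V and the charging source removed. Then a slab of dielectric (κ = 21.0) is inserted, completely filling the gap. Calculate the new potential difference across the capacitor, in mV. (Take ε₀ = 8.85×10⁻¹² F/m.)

V ≈ 166 mV

A = 44.5 cm² = 4.45×10⁻³ m².
Initially C₁ = ε₀A/d = 8.85×10⁻¹² × 4.45×10⁻³ / 2.30×10⁻⁴ = 1.71×10⁻¹⁰ F.
V₁ = 3.49 V.
Isolated ⇒ Q is held fixed. C₂ = 21.0 C₁ and V = Q/C, so V₂/V₁ = C₁/C₂ = 0.0476.
V₂ = 0.0476 × 3.49 = 0.166 V.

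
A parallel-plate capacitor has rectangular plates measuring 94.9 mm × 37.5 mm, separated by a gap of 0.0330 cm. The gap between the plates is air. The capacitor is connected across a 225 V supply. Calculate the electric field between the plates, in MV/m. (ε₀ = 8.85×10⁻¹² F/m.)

E = V/d = 225 / 3.30×10⁻⁴ = 6.82×10⁵ V/m.

0.682 MV/m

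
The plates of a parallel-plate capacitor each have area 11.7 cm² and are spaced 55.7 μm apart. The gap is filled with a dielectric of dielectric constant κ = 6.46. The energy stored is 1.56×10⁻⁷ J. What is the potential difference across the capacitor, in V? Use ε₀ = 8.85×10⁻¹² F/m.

V ≈ 16.1 V

A = 11.7 cm² = 1.17×10⁻³ m².
C = κε₀A/d = 6.46 × 8.85×10⁻¹² × 1.17×10⁻³ / 5.57×10⁻⁵ = 1.20×10⁻⁹ F.
V = √(2U/C) = √(2 × 1.56×10⁻⁷ / 1.20×10⁻⁹) = 16.1 V.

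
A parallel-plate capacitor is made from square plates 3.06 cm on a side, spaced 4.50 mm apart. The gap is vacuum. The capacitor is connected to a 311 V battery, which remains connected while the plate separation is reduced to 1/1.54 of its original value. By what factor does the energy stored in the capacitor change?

1.54

Battery connected ⇒ V is held fixed.
C₂ = 1.54 C₁ and U = ½CV², so U₂/U₁ = C₂/C₁ = 1.54.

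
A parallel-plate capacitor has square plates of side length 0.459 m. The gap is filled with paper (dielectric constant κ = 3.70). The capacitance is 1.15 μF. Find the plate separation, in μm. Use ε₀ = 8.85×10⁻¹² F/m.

6.00 μm

A = (0.459 m)² = 0.211 m².
d = κε₀A/C = 3.70 × 8.85×10⁻¹² × 0.211 / 1.15×10⁻⁶ = 6.00×10⁻⁶ m.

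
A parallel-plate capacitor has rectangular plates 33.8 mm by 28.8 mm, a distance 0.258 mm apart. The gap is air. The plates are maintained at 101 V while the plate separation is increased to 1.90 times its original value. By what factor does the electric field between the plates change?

Battery connected ⇒ V is held fixed.
E = V/d, so E₂/E₁ = d₁/d₂ = 0.526.

E₂/E₁ ≈ 0.526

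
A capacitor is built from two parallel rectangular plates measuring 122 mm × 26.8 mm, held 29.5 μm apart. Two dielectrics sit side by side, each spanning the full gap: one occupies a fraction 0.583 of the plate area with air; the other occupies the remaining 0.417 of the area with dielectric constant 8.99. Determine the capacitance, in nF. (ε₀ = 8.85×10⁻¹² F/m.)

A = 122 × 26.8 mm² = 3.27×10⁻³ m².
Side-by-side slabs ⇒ two capacitors in parallel, each spanning the full gap.
C₁ = κ₁ε₀A₁/d = 1.00 × 8.85×10⁻¹² × 1.91×10⁻³ / 2.95×10⁻⁵ = 5.72×10⁻¹⁰ F.
C₂ = κ₂ε₀A₂/d = 8.99 × 8.85×10⁻¹² × 1.36×10⁻³ / 2.95×10⁻⁵ = 3.68×10⁻⁹ F.
C = C₁ + C₂ = 4.25×10⁻⁹ F.

4.25 nF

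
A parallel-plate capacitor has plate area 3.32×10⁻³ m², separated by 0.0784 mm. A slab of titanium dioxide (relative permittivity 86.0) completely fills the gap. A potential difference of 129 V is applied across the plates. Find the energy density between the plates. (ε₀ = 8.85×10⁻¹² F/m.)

E = V/d = 129 / 7.84×10⁻⁵ = 1.65×10⁶ V/m.
u = ½κε₀E² = ½ × 86.0 × 8.85×10⁻¹² × (1.65×10⁶)² = 1.03×10³ J/m³.

u ≈ 1.03×10⁹ μJ/m³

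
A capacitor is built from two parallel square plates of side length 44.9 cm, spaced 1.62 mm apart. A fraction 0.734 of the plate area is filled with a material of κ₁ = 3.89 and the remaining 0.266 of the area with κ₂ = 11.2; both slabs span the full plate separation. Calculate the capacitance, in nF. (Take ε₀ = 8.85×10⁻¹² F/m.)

A = (44.9 cm)² = 0.202 m².
Side-by-side slabs ⇒ two capacitors in parallel, each spanning the full gap.
C₁ = κ₁ε₀A₁/d = 3.89 × 8.85×10⁻¹² × 0.148 / 1.62×10⁻³ = 3.14×10⁻⁹ F.
C₂ = κ₂ε₀A₂/d = 11.2 × 8.85×10⁻¹² × 5.36×10⁻² / 1.62×10⁻³ = 3.28×10⁻⁹ F.
C = C₁ + C₂ = 6.43×10⁻⁹ F.

6.43 nF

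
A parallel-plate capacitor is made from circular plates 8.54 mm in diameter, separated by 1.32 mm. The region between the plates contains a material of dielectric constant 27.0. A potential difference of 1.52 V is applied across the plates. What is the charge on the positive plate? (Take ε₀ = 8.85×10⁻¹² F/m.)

15.8 pC

A = π(8.54/2 mm)² = 5.73×10⁻⁵ m².
C = κε₀A/d = 27.0 × 8.85×10⁻¹² × 5.73×10⁻⁵ / 1.32×10⁻³ = 1.04×10⁻¹¹ F.
Q = CV = 1.04×10⁻¹¹ × 1.52 = 1.58×10⁻¹¹ C.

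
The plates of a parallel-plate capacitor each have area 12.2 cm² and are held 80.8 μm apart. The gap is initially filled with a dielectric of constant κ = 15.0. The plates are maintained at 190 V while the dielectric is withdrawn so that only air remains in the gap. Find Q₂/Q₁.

Q₂/Q₁ ≈ 0.0667

Battery connected ⇒ V is held fixed.
C₂ = 0.0667 C₁ and Q = CV, so Q₂/Q₁ = C₂/C₁ = 0.0667.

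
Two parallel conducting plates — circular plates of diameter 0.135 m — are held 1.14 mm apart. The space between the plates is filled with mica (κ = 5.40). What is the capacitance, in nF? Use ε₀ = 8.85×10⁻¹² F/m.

0.600 nF

A = π(0.135/2 m)² = 1.43×10⁻² m².
C = κε₀A/d = 5.40 × 8.85×10⁻¹² × 1.43×10⁻² / 1.14×10⁻³ = 6.00×10⁻¹⁰ F.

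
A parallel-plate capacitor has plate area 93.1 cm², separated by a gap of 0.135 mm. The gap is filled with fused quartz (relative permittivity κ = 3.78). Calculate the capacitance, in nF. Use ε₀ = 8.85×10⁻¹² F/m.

C ≈ 2.31 nF

A = 93.1 cm² = 9.31×10⁻³ m².
C = κε₀A/d = 3.78 × 8.85×10⁻¹² × 9.31×10⁻³ / 1.35×10⁻⁴ = 2.31×10⁻⁹ F.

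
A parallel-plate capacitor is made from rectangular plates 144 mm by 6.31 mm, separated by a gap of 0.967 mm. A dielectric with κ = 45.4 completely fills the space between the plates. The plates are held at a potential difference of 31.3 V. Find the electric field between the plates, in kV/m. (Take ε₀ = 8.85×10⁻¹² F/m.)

E = V/d = 31.3 / 9.67×10⁻⁴ = 3.24×10⁴ V/m.

32.4 kV/m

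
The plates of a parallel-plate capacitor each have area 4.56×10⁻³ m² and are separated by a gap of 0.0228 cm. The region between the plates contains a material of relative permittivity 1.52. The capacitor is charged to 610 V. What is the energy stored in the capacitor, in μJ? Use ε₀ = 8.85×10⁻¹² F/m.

50.1 μJ

C = κε₀A/d = 1.52 × 8.85×10⁻¹² × 4.56×10⁻³ / 2.28×10⁻⁴ = 2.69×10⁻¹⁰ F.
U = ½CV² = ½ × 2.69×10⁻¹⁰ × (610)² = 5.01×10⁻⁵ J.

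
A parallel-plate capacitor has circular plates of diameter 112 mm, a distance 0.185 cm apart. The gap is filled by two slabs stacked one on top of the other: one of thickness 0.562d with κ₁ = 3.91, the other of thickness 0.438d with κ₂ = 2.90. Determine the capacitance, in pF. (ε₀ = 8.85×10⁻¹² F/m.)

A = π(112/2 mm)² = 9.85×10⁻³ m².
Stacked slabs ⇒ two capacitors in series, each with the full plate area.
C₁ = κ₁ε₀A/d₁ = 3.91 × 8.85×10⁻¹² × 9.85×10⁻³ / 1.04×10⁻³ = 3.28×10⁻¹⁰ F.
C₂ = κ₂ε₀A/d₂ = 2.90 × 8.85×10⁻¹² × 9.85×10⁻³ / 8.10×10⁻⁴ = 3.12×10⁻¹⁰ F.
C = (1/C₁ + 1/C₂)⁻¹ = 1.60×10⁻¹⁰ F.

160 pF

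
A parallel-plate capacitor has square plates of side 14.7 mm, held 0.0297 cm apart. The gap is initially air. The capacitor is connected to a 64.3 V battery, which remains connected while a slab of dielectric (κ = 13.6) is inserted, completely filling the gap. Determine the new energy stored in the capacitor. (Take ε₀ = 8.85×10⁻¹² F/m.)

181 nJ

A = (14.7 mm)² = 2.16×10⁻⁴ m².
Initially C₁ = ε₀A/d = 8.85×10⁻¹² × 2.16×10⁻⁴ / 2.97×10⁻⁴ = 6.44×10⁻¹² F.
U₁ = 1.33×10⁻⁸ J.
Battery connected ⇒ V is held fixed. C₂ = 13.6 C₁ and U = ½CV², so U₂/U₁ = C₂/C₁ = 13.6.
U₂ = 13.6 × 1.33×10⁻⁸ = 1.81×10⁻⁷ J.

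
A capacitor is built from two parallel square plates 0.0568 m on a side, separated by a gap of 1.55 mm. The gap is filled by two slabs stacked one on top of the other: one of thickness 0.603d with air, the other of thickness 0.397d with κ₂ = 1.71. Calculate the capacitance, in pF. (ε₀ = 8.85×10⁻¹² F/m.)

C ≈ 22.1 pF

A = (0.0568 m)² = 3.23×10⁻³ m².
Stacked slabs ⇒ two capacitors in series, each with the full plate area.
C₁ = κ₁ε₀A/d₁ = 1.00 × 8.85×10⁻¹² × 3.23×10⁻³ / 9.35×10⁻⁴ = 3.05×10⁻¹¹ F.
C₂ = κ₂ε₀A/d₂ = 1.71 × 8.85×10⁻¹² × 3.23×10⁻³ / 6.15×10⁻⁴ = 7.93×10⁻¹¹ F.
C = (1/C₁ + 1/C₂)⁻¹ = 2.21×10⁻¹¹ F.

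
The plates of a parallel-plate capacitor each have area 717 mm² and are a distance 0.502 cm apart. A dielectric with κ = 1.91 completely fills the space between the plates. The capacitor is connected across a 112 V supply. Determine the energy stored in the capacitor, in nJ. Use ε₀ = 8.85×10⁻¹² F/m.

A = 717 mm² = 7.17×10⁻⁴ m².
C = κε₀A/d = 1.91 × 8.85×10⁻¹² × 7.17×10⁻⁴ / 5.02×10⁻³ = 2.41×10⁻¹² F.
U = ½CV² = ½ × 2.41×10⁻¹² × (112)² = 1.51×10⁻⁸ J.

15.1 nJ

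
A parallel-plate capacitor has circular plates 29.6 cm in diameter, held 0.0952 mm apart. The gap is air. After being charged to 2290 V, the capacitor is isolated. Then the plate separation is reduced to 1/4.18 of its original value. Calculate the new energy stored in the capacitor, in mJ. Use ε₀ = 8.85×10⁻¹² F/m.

A = π(29.6/2 cm)² = 6.88×10⁻² m².
Initially C₁ = ε₀A/d = 8.85×10⁻¹² × 6.88×10⁻² / 9.52×10⁻⁵ = 6.40×10⁻⁹ F.
U₁ = 1.68×10⁻² J.
Isolated ⇒ Q is held fixed. C₂ = 4.18 C₁ and U = Q²/(2C), so U₂/U₁ = C₁/C₂ = 0.239.
U₂ = 0.239 × 1.68×10⁻² = 4.01×10⁻³ J.

U ≈ 4.01 mJ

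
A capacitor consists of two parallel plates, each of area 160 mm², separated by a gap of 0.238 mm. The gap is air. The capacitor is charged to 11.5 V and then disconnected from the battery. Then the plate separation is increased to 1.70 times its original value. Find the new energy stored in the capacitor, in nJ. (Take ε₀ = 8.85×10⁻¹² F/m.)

A = 160 mm² = 1.60×10⁻⁴ m².
Initially C₁ = ε₀A/d = 8.85×10⁻¹² × 1.60×10⁻⁴ / 2.38×10⁻⁴ = 5.95×10⁻¹² F.
U₁ = 3.93×10⁻¹⁰ J.
Isolated ⇒ Q is held fixed. C₂ = 0.588 C₁ and U = Q²/(2C), so U₂/U₁ = C₁/C₂ = 1.70.
U₂ = 1.70 × 3.93×10⁻¹⁰ = 6.69×10⁻¹⁰ J.

0.669 nJ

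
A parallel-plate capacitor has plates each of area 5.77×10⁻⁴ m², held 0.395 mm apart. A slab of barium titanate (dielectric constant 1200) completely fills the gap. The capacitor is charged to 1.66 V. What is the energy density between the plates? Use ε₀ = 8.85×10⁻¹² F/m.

E = V/d = 1.66 / 3.95×10⁻⁴ = 4.20×10³ V/m.
u = ½κε₀E² = ½ × 1200 × 8.85×10⁻¹² × (4.20×10³)² = 9.38×10⁻² J/m³.

93.8 mJ/m³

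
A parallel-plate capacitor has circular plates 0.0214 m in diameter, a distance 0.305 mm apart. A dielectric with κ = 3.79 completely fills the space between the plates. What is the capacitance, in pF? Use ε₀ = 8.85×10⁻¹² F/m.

C ≈ 39.6 pF

A = π(0.0214/2 m)² = 3.60×10⁻⁴ m².
C = κε₀A/d = 3.79 × 8.85×10⁻¹² × 3.60×10⁻⁴ / 3.05×10⁻⁴ = 3.96×10⁻¹¹ F.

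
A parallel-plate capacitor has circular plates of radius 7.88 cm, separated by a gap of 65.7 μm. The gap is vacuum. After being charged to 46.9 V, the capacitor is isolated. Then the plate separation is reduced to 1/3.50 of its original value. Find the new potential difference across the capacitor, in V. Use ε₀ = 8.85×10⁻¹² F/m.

13.4 V

A = π(7.88 cm)² = 1.95×10⁻² m².
Initially C₁ = ε₀A/d = 8.85×10⁻¹² × 1.95×10⁻² / 6.57×10⁻⁵ = 2.63×10⁻⁹ F.
V₁ = 46.9 V.
Isolated ⇒ Q is held fixed. C₂ = 3.50 C₁ and V = Q/C, so V₂/V₁ = C₁/C₂ = 0.286.
V₂ = 0.286 × 46.9 = 13.4 V.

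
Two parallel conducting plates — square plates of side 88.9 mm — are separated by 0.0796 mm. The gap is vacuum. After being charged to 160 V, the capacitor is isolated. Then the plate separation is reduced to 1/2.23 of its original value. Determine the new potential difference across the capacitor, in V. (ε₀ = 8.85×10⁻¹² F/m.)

A = (88.9 mm)² = 7.90×10⁻³ m².
Initially C₁ = ε₀A/d = 8.85×10⁻¹² × 7.90×10⁻³ / 7.96×10⁻⁵ = 8.79×10⁻¹⁰ F.
V₁ = 1.60×10² V.
Isolated ⇒ Q is held fixed. C₂ = 2.23 C₁ and V = Q/C, so V₂/V₁ = C₁/C₂ = 0.448.
V₂ = 0.448 × 1.60×10² = 71.7 V.

71.7 V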